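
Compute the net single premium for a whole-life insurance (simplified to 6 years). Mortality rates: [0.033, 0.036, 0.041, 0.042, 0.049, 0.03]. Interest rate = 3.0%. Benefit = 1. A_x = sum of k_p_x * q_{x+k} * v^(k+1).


v = 0.970874
Year 0: k_p_x=1.0, q=0.033, term=0.032039
Year 1: k_p_x=0.967, q=0.036, term=0.032814
Year 2: k_p_x=0.932188, q=0.041, term=0.034976
Year 3: k_p_x=0.893968, q=0.042, term=0.03336
Year 4: k_p_x=0.856422, q=0.049, term=0.036199
Year 5: k_p_x=0.814457, q=0.03, term=0.020463
A_x = 0.1899


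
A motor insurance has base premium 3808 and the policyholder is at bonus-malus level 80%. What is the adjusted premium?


adjusted = base * BM_level / 100
= 3808 * 80 / 100
= 3808 * 0.8
= 3046.4


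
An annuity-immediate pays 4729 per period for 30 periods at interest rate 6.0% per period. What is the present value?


PV = PMT * (1 - (1+i)^(-n)) / i
= 4729 * (1 - (1+0.06)^(-30)) / 0.06
= 4729 * (1 - 0.17411) / 0.06
= 4729 * 13.764831
= 65093.8865


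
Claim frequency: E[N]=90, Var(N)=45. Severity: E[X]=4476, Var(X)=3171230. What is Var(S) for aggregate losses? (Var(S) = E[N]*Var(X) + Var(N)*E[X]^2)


Var(S) = E[N]*Var(X) + Var(N)*E[X]^2
= 90*3171230 + 45*4476^2
= 285410700 + 901555920
= 1.1870e+09


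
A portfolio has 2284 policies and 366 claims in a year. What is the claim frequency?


frequency = claims / policies
= 366 / 2284
= 0.1602


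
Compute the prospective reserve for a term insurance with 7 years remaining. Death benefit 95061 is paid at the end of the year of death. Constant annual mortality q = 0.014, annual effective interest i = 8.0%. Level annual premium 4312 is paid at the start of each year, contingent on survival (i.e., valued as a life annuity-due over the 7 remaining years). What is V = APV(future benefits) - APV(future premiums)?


v = 1/(1+i) = 0.925926
APV(future benefits) per unit = sum_{k=0}^{6} k_p_x * q * v^(k+1) = 0.0702
APV(future benefits) = 95061 * 0.0702 = 6673.3165
Life annuity-due factor ä_{x:7} = sum_{k=0}^{6} k_p_x * v^k = 5.415456
APV(future premiums) = 4312 * 5.415456 = 23351.4479
V = 6673.3165 - 23351.4479
= -16678.1314


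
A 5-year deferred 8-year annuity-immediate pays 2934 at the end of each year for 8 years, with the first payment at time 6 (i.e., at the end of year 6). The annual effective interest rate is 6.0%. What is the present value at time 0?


PV at time 5 of the 8-year annuity-immediate:
a_n = 2934 * (1-(1+0.06)^(-8))/0.06 = 18219.535
Discount back 5 years to time 0:
PV = 18219.535 * (1+0.06)^(-5)
= 18219.535 * 0.747258
= 13614.6965


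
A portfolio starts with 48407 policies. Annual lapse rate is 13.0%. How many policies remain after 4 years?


remaining = initial * (1 - lapse)^years
= 48407 * (1 - 0.13)^4
= 48407 * 0.572898
= 27732.2546


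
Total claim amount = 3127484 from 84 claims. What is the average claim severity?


severity = total / number
= 3127484 / 84
= 37231.9524


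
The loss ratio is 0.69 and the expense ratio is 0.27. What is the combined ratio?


Combined ratio = loss ratio + expense ratio
= 0.69 + 0.27
= 0.96


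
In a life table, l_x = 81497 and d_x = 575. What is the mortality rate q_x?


q_x = d_x / l_x
= 575 / 81497
= 0.0071


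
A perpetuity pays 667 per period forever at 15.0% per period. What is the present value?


PV = PMT / i
= 667 / 0.15
= 4446.6667


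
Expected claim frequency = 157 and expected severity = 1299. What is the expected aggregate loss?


E[S] = E[N] * E[X]
= 157 * 1299
= 203943


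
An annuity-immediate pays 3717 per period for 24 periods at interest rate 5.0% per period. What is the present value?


PV = PMT * (1 - (1+i)^(-n)) / i
= 3717 * (1 - (1+0.05)^(-24)) / 0.05
= 3717 * (1 - 0.310068) / 0.05
= 3717 * 13.798642
= 51289.5515


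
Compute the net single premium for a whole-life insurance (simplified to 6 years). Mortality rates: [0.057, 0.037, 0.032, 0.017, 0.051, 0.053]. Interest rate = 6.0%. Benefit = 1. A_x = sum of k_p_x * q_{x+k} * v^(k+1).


v = 0.943396
Year 0: k_p_x=1.0, q=0.057, term=0.053774
Year 1: k_p_x=0.943, q=0.037, term=0.031053
Year 2: k_p_x=0.908109, q=0.032, term=0.024399
Year 3: k_p_x=0.87905, q=0.017, term=0.011837
Year 4: k_p_x=0.864106, q=0.051, term=0.032931
Year 5: k_p_x=0.820036, q=0.053, term=0.030639
A_x = 0.1846


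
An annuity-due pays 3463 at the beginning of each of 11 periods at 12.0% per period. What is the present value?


PV_due = PMT * (1-(1+i)^(-n))/i * (1+i)
PV_immediate = 20562.2521
PV_due = 20562.2521 * 1.12
= 23029.7223


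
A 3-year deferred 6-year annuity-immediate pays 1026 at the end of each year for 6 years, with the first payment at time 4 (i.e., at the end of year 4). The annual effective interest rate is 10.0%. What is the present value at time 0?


PV at time 3 of the 6-year annuity-immediate:
a_n = 1026 * (1-(1+0.1)^(-6))/0.1 = 4468.4975
Discount back 3 years to time 0:
PV = 4468.4975 * (1+0.1)^(-3)
= 4468.4975 * 0.751315
= 3357.2483


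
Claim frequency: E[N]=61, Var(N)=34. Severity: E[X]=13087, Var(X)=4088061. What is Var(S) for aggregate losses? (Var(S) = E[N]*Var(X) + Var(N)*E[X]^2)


Var(S) = E[N]*Var(X) + Var(N)*E[X]^2
= 61*4088061 + 34*13087^2
= 249371721 + 5823165346
= 6.0725e+09


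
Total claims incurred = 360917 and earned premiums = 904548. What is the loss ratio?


Loss ratio = claims / premiums
= 360917 / 904548
= 0.399


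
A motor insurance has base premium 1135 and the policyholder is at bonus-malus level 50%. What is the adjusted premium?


adjusted = base * BM_level / 100
= 1135 * 50 / 100
= 1135 * 0.5
= 567.5


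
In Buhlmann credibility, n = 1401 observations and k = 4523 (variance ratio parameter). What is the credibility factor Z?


Z = n / (n + k)
= 1401 / (1401 + 4523)
= 1401 / 5924
= 0.2365


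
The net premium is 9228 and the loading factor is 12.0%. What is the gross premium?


Gross = net * (1 + loading)
= 9228 * (1 + 0.12)
= 9228 * 1.12
= 10335.36


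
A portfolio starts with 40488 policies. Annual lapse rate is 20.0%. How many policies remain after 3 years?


remaining = initial * (1 - lapse)^years
= 40488 * (1 - 0.2)^3
= 40488 * 0.512
= 20729.856


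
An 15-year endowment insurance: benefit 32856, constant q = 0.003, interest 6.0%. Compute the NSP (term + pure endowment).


Term component = 940.4993
Pure endowment = 15_p_x * v^15 * benefit = 0.955933 * 0.417265 * 32856 = 13105.5148
NSP = 14046.0141


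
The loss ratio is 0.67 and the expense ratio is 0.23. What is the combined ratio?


Combined ratio = loss ratio + expense ratio
= 0.67 + 0.23
= 0.9


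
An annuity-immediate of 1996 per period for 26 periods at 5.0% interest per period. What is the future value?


FV = PMT * ((1+i)^n - 1) / i
= 1996 * ((1.05)^26 - 1) / 0.05
= 1996 * (3.555673 - 1) / 0.05
= 102022.4537


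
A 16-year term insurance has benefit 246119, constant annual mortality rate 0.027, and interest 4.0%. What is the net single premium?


NSP = benefit * sum_{k=0}^{n-1} k_p_x * q * v^(k+1)
With constant q=0.027, v=0.961538
Sum = 0.26413
NSP = 246119 * 0.26413
= 65007.4728


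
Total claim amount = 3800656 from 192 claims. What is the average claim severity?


severity = total / number
= 3800656 / 192
= 19795.0833


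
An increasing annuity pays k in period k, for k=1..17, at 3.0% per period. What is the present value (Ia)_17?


(Ia)_n = sum_{k=1}^{n} k * v^k, v = 1/(1+i)
v = 0.970874
Sum computed term by term:
(Ia)_17 = 109.1941


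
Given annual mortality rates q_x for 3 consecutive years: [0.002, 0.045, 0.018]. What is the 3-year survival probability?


p_k = 1 - q_k for each year
Survival = product of (1 - q_k)
= 0.998 * 0.955 * 0.982
= 0.9359


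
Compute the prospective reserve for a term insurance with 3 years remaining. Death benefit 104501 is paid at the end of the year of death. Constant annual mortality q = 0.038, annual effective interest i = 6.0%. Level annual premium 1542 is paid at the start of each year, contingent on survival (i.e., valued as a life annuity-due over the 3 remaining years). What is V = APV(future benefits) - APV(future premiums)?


v = 1/(1+i) = 0.943396
APV(future benefits) per unit = sum_{k=0}^{2} k_p_x * q * v^(k+1) = 0.097911
APV(future benefits) = 104501 * 0.097911 = 10231.7504
Life annuity-due factor ä_{x:3} = sum_{k=0}^{2} k_p_x * v^k = 2.731189
APV(future premiums) = 1542 * 2.731189 = 4211.4935
V = 10231.7504 - 4211.4935
= 6020.2569


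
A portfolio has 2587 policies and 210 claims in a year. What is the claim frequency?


frequency = claims / policies
= 210 / 2587
= 0.0812


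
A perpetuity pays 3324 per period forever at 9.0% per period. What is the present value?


PV = PMT / i
= 3324 / 0.09
= 36933.3333


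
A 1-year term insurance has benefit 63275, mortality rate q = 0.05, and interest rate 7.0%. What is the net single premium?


NSP = benefit * q * v
v = 1/(1+i) = 0.934579
NSP = 63275 * 0.05 * 0.934579
= 2956.7757


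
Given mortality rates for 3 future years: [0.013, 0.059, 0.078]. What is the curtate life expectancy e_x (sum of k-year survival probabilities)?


e_x = sum_{k=1}^{n} k_p_x
k_p_x values:
  1_p_x = 0.987
  2_p_x = 0.928767
  3_p_x = 0.856323
e_x = 2.7721


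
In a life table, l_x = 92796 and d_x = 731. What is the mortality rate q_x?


q_x = d_x / l_x
= 731 / 92796
= 0.0079


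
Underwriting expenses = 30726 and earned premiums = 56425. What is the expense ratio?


Expense ratio = expenses / premiums
= 30726 / 56425
= 0.5445


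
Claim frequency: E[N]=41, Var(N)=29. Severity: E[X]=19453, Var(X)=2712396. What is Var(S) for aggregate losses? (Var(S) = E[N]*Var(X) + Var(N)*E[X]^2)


Var(S) = E[N]*Var(X) + Var(N)*E[X]^2
= 41*2712396 + 29*19453^2
= 111208236 + 10974157061
= 1.1085e+10


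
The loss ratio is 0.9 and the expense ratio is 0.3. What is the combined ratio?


Combined ratio = loss ratio + expense ratio
= 0.9 + 0.3
= 1.2


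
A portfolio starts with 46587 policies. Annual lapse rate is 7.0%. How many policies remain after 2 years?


remaining = initial * (1 - lapse)^years
= 46587 * (1 - 0.07)^2
= 46587 * 0.8649
= 40293.0963


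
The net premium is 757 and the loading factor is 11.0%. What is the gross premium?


Gross = net * (1 + loading)
= 757 * (1 + 0.11)
= 757 * 1.11
= 840.27


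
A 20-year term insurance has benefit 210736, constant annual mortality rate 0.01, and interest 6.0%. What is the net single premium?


NSP = benefit * sum_{k=0}^{n-1} k_p_x * q * v^(k+1)
With constant q=0.01, v=0.943396
Sum = 0.106425
NSP = 210736 * 0.106425
= 22427.5111


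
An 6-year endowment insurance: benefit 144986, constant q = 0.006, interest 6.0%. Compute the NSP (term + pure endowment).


Term component = 4218.3069
Pure endowment = 6_p_x * v^6 * benefit = 0.964536 * 0.704961 * 144986 = 98584.6237
NSP = 102802.9306


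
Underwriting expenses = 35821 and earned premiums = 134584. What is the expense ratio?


Expense ratio = expenses / premiums
= 35821 / 134584
= 0.2662


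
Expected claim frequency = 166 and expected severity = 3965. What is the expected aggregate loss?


E[S] = E[N] * E[X]
= 166 * 3965
= 658190


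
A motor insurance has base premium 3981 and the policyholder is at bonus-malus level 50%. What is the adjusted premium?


adjusted = base * BM_level / 100
= 3981 * 50 / 100
= 3981 * 0.5
= 1990.5


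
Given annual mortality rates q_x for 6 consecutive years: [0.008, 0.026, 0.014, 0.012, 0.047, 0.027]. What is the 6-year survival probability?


p_k = 1 - q_k for each year
Survival = product of (1 - q_k)
= 0.992 * 0.974 * 0.986 * 0.988 * 0.953 * 0.973
= 0.8728


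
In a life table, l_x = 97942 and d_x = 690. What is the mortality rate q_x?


q_x = d_x / l_x
= 690 / 97942
= 0.007


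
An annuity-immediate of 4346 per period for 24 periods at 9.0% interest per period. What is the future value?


FV = PMT * ((1+i)^n - 1) / i
= 4346 * ((1.09)^24 - 1) / 0.09
= 4346 * (7.911083 - 1) / 0.09
= 333728.5275


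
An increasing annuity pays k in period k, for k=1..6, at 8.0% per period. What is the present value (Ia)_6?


(Ia)_n = sum_{k=1}^{n} k * v^k, v = 1/(1+i)
v = 0.925926
Sum computed term by term:
(Ia)_6 = 15.1462


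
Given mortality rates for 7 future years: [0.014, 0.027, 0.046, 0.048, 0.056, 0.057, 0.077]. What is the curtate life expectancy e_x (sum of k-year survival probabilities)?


e_x = sum_{k=1}^{n} k_p_x
k_p_x values:
  1_p_x = 0.986
  2_p_x = 0.959378
  3_p_x = 0.915247
  4_p_x = 0.871315
  5_p_x = 0.822521
  6_p_x = 0.775637
  7_p_x = 0.715913
e_x = 6.046


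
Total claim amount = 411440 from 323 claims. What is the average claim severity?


severity = total / number
= 411440 / 323
= 1273.808


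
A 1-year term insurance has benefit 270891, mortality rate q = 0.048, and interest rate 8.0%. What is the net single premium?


NSP = benefit * q * v
v = 1/(1+i) = 0.925926
NSP = 270891 * 0.048 * 0.925926
= 12039.6


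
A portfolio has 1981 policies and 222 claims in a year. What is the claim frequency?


frequency = claims / policies
= 222 / 1981
= 0.1121


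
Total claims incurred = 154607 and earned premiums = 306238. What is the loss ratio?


Loss ratio = claims / premiums
= 154607 / 306238
= 0.5049


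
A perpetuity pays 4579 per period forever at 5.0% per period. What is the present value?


PV = PMT / i
= 4579 / 0.05
= 91580.0


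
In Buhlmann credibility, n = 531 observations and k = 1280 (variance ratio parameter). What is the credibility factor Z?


Z = n / (n + k)
= 531 / (531 + 1280)
= 531 / 1811
= 0.2932


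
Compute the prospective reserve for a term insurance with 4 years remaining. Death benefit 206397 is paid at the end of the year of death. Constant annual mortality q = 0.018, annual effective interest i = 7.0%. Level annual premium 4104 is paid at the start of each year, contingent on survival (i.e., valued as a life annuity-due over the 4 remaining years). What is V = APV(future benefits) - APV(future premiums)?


v = 1/(1+i) = 0.934579
APV(future benefits) per unit = sum_{k=0}^{3} k_p_x * q * v^(k+1) = 0.059434
APV(future benefits) = 206397 * 0.059434 = 12267.0698
Life annuity-due factor ä_{x:4} = sum_{k=0}^{3} k_p_x * v^k = 3.533041
APV(future premiums) = 4104 * 3.533041 = 14499.6019
V = 12267.0698 - 14499.6019
= -2232.5322


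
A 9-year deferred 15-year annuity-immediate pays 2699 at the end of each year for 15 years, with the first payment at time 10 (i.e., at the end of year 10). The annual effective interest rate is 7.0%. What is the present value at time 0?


PV at time 9 of the 15-year annuity-immediate:
a_n = 2699 * (1-(1+0.07)^(-15))/0.07 = 24582.2599
Discount back 9 years to time 0:
PV = 24582.2599 * (1+0.07)^(-9)
= 24582.2599 * 0.543934
= 13371.1206


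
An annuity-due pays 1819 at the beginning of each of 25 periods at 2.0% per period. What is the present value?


PV_due = PMT * (1-(1+i)^(-n))/i * (1+i)
PV_immediate = 35513.1673
PV_due = 35513.1673 * 1.02
= 36223.4307


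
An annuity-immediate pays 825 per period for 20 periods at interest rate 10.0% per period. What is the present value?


PV = PMT * (1 - (1+i)^(-n)) / i
= 825 * (1 - (1+0.1)^(-20)) / 0.1
= 825 * (1 - 0.148644) / 0.1
= 825 * 8.513564
= 7023.6901


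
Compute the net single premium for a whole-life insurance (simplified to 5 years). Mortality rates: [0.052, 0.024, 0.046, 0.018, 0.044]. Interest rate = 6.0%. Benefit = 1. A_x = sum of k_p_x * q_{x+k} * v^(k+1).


v = 0.943396
Year 0: k_p_x=1.0, q=0.052, term=0.049057
Year 1: k_p_x=0.948, q=0.024, term=0.020249
Year 2: k_p_x=0.925248, q=0.046, term=0.035735
Year 3: k_p_x=0.882687, q=0.018, term=0.012585
Year 4: k_p_x=0.866798, q=0.044, term=0.0285
A_x = 0.1461


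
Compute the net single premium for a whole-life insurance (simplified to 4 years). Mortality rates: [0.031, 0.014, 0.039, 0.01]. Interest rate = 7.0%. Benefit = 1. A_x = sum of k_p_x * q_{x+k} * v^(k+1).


v = 0.934579
Year 0: k_p_x=1.0, q=0.031, term=0.028972
Year 1: k_p_x=0.969, q=0.014, term=0.011849
Year 2: k_p_x=0.955434, q=0.039, term=0.030417
Year 3: k_p_x=0.918172, q=0.01, term=0.007005
A_x = 0.0782


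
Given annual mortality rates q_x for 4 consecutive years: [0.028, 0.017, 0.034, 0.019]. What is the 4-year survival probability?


p_k = 1 - q_k for each year
Survival = product of (1 - q_k)
= 0.972 * 0.983 * 0.966 * 0.981
= 0.9055


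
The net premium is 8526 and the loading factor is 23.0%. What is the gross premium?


Gross = net * (1 + loading)
= 8526 * (1 + 0.23)
= 8526 * 1.23
= 10486.98


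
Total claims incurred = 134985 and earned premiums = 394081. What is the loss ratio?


Loss ratio = claims / premiums
= 134985 / 394081
= 0.3425


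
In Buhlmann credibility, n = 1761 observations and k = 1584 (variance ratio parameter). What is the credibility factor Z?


Z = n / (n + k)
= 1761 / (1761 + 1584)
= 1761 / 3345
= 0.5265


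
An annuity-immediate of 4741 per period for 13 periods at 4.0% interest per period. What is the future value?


FV = PMT * ((1+i)^n - 1) / i
= 4741 * ((1.04)^13 - 1) / 0.04
= 4741 * (1.665074 - 1) / 0.04
= 78827.8375


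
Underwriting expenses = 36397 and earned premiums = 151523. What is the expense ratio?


Expense ratio = expenses / premiums
= 36397 / 151523
= 0.2402


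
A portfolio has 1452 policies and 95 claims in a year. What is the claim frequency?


frequency = claims / policies
= 95 / 1452
= 0.0654


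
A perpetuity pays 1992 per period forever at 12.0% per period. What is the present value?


PV = PMT / i
= 1992 / 0.12
= 16600.0


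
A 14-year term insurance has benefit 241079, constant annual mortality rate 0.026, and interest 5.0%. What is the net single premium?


NSP = benefit * sum_{k=0}^{n-1} k_p_x * q * v^(k+1)
With constant q=0.026, v=0.952381
Sum = 0.222614
NSP = 241079 * 0.222614
= 53667.6392


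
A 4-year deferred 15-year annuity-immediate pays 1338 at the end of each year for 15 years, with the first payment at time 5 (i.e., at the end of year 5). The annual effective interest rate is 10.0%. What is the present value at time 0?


PV at time 4 of the 15-year annuity-immediate:
a_n = 1338 * (1-(1+0.1)^(-15))/0.1 = 10176.9344
Discount back 4 years to time 0:
PV = 10176.9344 * (1+0.1)^(-4)
= 10176.9344 * 0.683013
= 6950.9831


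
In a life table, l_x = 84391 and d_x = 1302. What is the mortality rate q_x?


q_x = d_x / l_x
= 1302 / 84391
= 0.0154


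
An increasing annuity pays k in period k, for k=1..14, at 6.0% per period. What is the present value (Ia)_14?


(Ia)_n = sum_{k=1}^{n} k * v^k, v = 1/(1+i)
v = 0.943396
Sum computed term by term:
(Ia)_14 = 61.0078


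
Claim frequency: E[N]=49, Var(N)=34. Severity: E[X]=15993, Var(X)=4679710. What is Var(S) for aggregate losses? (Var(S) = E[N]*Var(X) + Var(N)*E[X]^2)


Var(S) = E[N]*Var(X) + Var(N)*E[X]^2
= 49*4679710 + 34*15993^2
= 229305790 + 8696385666
= 8.9257e+09


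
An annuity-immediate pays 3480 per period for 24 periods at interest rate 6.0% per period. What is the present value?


PV = PMT * (1 - (1+i)^(-n)) / i
= 3480 * (1 - (1+0.06)^(-24)) / 0.06
= 3480 * (1 - 0.246979) / 0.06
= 3480 * 12.550358
= 43675.2442


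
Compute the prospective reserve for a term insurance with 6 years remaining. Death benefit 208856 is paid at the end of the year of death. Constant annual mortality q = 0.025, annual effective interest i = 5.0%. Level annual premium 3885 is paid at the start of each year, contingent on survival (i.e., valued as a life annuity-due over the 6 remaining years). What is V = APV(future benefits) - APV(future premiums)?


v = 1/(1+i) = 0.952381
APV(future benefits) per unit = sum_{k=0}^{5} k_p_x * q * v^(k+1) = 0.11965
APV(future benefits) = 208856 * 0.11965 = 24989.6209
Life annuity-due factor ä_{x:6} = sum_{k=0}^{5} k_p_x * v^k = 5.0253
APV(future premiums) = 3885 * 5.0253 = 19523.2909
V = 24989.6209 - 19523.2909
= 5466.33


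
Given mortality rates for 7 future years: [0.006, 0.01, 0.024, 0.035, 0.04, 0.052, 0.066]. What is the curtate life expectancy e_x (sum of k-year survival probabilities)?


e_x = sum_{k=1}^{n} k_p_x
k_p_x values:
  1_p_x = 0.994
  2_p_x = 0.98406
  3_p_x = 0.960443
  4_p_x = 0.926827
  5_p_x = 0.889754
  6_p_x = 0.843487
  7_p_x = 0.787817
e_x = 6.3864


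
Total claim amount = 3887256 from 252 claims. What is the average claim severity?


severity = total / number
= 3887256 / 252
= 15425.619


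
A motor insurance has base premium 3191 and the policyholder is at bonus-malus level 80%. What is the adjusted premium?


adjusted = base * BM_level / 100
= 3191 * 80 / 100
= 3191 * 0.8
= 2552.8


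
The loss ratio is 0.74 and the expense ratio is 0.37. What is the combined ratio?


Combined ratio = loss ratio + expense ratio
= 0.74 + 0.37
= 1.11


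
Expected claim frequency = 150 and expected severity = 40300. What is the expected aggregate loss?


E[S] = E[N] * E[X]
= 150 * 40300
= 6.0450e+06


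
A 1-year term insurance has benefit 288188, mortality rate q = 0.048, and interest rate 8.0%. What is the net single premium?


NSP = benefit * q * v
v = 1/(1+i) = 0.925926
NSP = 288188 * 0.048 * 0.925926
= 12808.3556


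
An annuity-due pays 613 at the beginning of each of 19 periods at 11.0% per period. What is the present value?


PV_due = PMT * (1-(1+i)^(-n))/i * (1+i)
PV_immediate = 4805.4874
PV_due = 4805.4874 * 1.11
= 5334.091


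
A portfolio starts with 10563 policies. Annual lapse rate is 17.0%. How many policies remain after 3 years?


remaining = initial * (1 - lapse)^years
= 10563 * (1 - 0.17)^3
= 10563 * 0.571787
= 6039.7861


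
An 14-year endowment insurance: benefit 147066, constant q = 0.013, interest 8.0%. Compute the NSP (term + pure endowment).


Term component = 14730.1402
Pure endowment = 14_p_x * v^14 * benefit = 0.832607 * 0.340461 * 147066 = 41688.8429
NSP = 56418.9831


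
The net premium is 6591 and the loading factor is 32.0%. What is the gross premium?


Gross = net * (1 + loading)
= 6591 * (1 + 0.32)
= 6591 * 1.32
= 8700.12


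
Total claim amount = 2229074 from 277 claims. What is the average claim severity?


severity = total / number
= 2229074 / 277
= 8047.1986


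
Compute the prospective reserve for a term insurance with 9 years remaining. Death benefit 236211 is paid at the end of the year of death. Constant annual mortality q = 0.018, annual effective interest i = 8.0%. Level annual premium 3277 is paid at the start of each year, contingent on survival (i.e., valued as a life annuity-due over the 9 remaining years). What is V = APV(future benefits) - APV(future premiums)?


v = 1/(1+i) = 0.925926
APV(future benefits) per unit = sum_{k=0}^{8} k_p_x * q * v^(k+1) = 0.105648
APV(future benefits) = 236211 * 0.105648 = 24955.2354
Life annuity-due factor ä_{x:9} = sum_{k=0}^{8} k_p_x * v^k = 6.338884
APV(future premiums) = 3277 * 6.338884 = 20772.5228
V = 24955.2354 - 20772.5228
= 4182.7126


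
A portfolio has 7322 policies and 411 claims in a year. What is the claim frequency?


frequency = claims / policies
= 411 / 7322
= 0.0561


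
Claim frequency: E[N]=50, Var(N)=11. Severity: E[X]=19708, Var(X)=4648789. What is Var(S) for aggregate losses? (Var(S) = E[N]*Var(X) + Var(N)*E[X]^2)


Var(S) = E[N]*Var(X) + Var(N)*E[X]^2
= 50*4648789 + 11*19708^2
= 232439450 + 4272457904
= 4.5049e+09


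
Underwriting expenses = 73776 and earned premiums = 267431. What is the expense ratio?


Expense ratio = expenses / premiums
= 73776 / 267431
= 0.2759


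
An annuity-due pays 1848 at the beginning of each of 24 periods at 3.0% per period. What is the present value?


PV_due = PMT * (1-(1+i)^(-n))/i * (1+i)
PV_immediate = 31296.8818
PV_due = 31296.8818 * 1.03
= 32235.7883


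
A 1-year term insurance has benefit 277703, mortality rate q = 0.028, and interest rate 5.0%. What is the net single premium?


NSP = benefit * q * v
v = 1/(1+i) = 0.952381
NSP = 277703 * 0.028 * 0.952381
= 7405.4133


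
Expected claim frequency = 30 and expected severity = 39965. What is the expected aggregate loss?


E[S] = E[N] * E[X]
= 30 * 39965
= 1.1990e+06


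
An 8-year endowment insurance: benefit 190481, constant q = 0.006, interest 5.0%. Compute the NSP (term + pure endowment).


Term component = 7244.5666
Pure endowment = 8_p_x * v^8 * benefit = 0.952996 * 0.676839 * 190481 = 122865.0453
NSP = 130109.6118


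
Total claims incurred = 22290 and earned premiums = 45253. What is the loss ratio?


Loss ratio = claims / premiums
= 22290 / 45253
= 0.4926


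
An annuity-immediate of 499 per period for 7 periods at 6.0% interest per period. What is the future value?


FV = PMT * ((1+i)^n - 1) / i
= 499 * ((1.06)^7 - 1) / 0.06
= 499 * (1.50363 - 1) / 0.06
= 4188.525


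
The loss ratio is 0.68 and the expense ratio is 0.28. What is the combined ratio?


Combined ratio = loss ratio + expense ratio
= 0.68 + 0.28
= 0.96


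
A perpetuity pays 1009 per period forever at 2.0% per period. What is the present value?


PV = PMT / i
= 1009 / 0.02
= 50450.0


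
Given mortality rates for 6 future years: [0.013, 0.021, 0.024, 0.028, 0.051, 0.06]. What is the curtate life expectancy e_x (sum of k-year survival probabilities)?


e_x = sum_{k=1}^{n} k_p_x
k_p_x values:
  1_p_x = 0.987
  2_p_x = 0.966273
  3_p_x = 0.943082
  4_p_x = 0.916676
  5_p_x = 0.869926
  6_p_x = 0.81773
e_x = 5.5007


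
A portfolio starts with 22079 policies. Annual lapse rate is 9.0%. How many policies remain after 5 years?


remaining = initial * (1 - lapse)^years
= 22079 * (1 - 0.09)^5
= 22079 * 0.624032
= 13778.0057


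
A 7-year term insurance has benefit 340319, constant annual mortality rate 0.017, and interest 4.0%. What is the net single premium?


NSP = benefit * sum_{k=0}^{n-1} k_p_x * q * v^(k+1)
With constant q=0.017, v=0.961538
Sum = 0.097237
NSP = 340319 * 0.097237
= 33091.4968


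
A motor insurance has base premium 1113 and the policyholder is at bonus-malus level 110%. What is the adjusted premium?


adjusted = base * BM_level / 100
= 1113 * 110 / 100
= 1113 * 1.1
= 1224.3


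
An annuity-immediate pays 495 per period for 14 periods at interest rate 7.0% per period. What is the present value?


PV = PMT * (1 - (1+i)^(-n)) / i
= 495 * (1 - (1+0.07)^(-14)) / 0.07
= 495 * (1 - 0.387817) / 0.07
= 495 * 8.745468
= 4329.0067


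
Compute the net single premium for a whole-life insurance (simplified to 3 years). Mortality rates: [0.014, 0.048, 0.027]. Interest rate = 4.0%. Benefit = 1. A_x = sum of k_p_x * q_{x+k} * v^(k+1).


v = 0.961538
Year 0: k_p_x=1.0, q=0.014, term=0.013462
Year 1: k_p_x=0.986, q=0.048, term=0.043757
Year 2: k_p_x=0.938672, q=0.027, term=0.022531
A_x = 0.0797


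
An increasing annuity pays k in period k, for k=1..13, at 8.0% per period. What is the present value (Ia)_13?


(Ia)_n = sum_{k=1}^{n} k * v^k, v = 1/(1+i)
v = 0.925926
Sum computed term by term:
(Ia)_13 = 46.9501


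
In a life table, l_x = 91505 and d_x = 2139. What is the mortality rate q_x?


q_x = d_x / l_x
= 2139 / 91505
= 0.0234


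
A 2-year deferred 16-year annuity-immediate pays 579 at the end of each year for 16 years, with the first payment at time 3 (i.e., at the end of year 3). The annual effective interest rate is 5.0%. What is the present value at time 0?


PV at time 2 of the 16-year annuity-immediate:
a_n = 579 * (1-(1+0.05)^(-16))/0.05 = 6275.0686
Discount back 2 years to time 0:
PV = 6275.0686 * (1+0.05)^(-2)
= 6275.0686 * 0.907029
= 5691.6722


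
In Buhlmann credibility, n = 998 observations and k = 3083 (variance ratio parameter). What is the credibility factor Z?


Z = n / (n + k)
= 998 / (998 + 3083)
= 998 / 4081
= 0.2445


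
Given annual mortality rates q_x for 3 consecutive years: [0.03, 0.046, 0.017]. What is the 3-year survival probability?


p_k = 1 - q_k for each year
Survival = product of (1 - q_k)
= 0.97 * 0.954 * 0.983
= 0.9096


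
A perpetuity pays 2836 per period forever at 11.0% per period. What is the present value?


PV = PMT / i
= 2836 / 0.11
= 25781.8182


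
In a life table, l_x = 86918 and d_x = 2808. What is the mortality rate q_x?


q_x = d_x / l_x
= 2808 / 86918
= 0.0323


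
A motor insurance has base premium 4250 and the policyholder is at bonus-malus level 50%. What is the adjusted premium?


adjusted = base * BM_level / 100
= 4250 * 50 / 100
= 4250 * 0.5
= 2125.0


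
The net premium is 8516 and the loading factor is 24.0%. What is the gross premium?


Gross = net * (1 + loading)
= 8516 * (1 + 0.24)
= 8516 * 1.24
= 10559.84


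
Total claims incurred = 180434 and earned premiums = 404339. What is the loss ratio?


Loss ratio = claims / premiums
= 180434 / 404339
= 0.4462


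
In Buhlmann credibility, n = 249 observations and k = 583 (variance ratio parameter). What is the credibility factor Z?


Z = n / (n + k)
= 249 / (249 + 583)
= 249 / 832
= 0.2993


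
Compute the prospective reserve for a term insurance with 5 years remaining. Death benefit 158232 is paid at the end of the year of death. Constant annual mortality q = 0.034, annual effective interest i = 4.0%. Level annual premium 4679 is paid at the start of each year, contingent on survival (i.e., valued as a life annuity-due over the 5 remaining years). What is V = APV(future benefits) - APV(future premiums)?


v = 1/(1+i) = 0.961538
APV(future benefits) per unit = sum_{k=0}^{4} k_p_x * q * v^(k+1) = 0.141797
APV(future benefits) = 158232 * 0.141797 = 22436.7953
Life annuity-due factor ä_{x:5} = sum_{k=0}^{4} k_p_x * v^k = 4.337315
APV(future premiums) = 4679 * 4.337315 = 20294.2953
V = 22436.7953 - 20294.2953
= 2142.5


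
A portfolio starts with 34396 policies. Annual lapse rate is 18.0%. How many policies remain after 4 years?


remaining = initial * (1 - lapse)^years
= 34396 * (1 - 0.18)^4
= 34396 * 0.452122
= 15551.1801


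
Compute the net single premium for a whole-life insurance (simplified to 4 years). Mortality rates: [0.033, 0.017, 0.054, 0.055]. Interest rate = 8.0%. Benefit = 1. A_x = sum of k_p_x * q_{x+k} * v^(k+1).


v = 0.925926
Year 0: k_p_x=1.0, q=0.033, term=0.030556
Year 1: k_p_x=0.967, q=0.017, term=0.014094
Year 2: k_p_x=0.950561, q=0.054, term=0.040748
Year 3: k_p_x=0.899231, q=0.055, term=0.036353
A_x = 0.1217


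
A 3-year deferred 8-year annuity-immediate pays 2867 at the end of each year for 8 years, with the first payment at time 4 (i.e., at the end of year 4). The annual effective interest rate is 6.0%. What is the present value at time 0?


PV at time 3 of the 8-year annuity-immediate:
a_n = 2867 * (1-(1+0.06)^(-8))/0.06 = 17803.4789
Discount back 3 years to time 0:
PV = 17803.4789 * (1+0.06)^(-3)
= 17803.4789 * 0.839619
= 14948.1442


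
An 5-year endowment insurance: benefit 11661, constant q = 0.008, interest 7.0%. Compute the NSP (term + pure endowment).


Term component = 376.8364
Pure endowment = 5_p_x * v^5 * benefit = 0.960635 * 0.712986 * 11661 = 7986.8452
NSP = 8363.6816


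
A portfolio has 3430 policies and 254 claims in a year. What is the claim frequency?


frequency = claims / policies
= 254 / 3430
= 0.0741


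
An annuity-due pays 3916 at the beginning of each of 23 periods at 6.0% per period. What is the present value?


PV_due = PMT * (1-(1+i)^(-n))/i * (1+i)
PV_immediate = 48180.0321
PV_due = 48180.0321 * 1.06
= 51070.834


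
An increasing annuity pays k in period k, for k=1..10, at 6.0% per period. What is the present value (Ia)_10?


(Ia)_n = sum_{k=1}^{n} k * v^k, v = 1/(1+i)
v = 0.943396
Sum computed term by term:
(Ia)_10 = 36.9624


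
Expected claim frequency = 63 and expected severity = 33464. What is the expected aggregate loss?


E[S] = E[N] * E[X]
= 63 * 33464
= 2.1082e+06


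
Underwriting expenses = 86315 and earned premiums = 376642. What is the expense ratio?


Expense ratio = expenses / premiums
= 86315 / 376642
= 0.2292


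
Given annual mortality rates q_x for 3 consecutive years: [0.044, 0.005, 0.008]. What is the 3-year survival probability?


p_k = 1 - q_k for each year
Survival = product of (1 - q_k)
= 0.956 * 0.995 * 0.992
= 0.9436


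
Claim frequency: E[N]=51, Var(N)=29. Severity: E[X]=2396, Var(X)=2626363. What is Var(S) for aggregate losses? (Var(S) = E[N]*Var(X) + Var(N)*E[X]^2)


Var(S) = E[N]*Var(X) + Var(N)*E[X]^2
= 51*2626363 + 29*2396^2
= 133944513 + 166483664
= 3.0043e+08


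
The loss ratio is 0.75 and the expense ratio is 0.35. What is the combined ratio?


Combined ratio = loss ratio + expense ratio
= 0.75 + 0.35
= 1.1


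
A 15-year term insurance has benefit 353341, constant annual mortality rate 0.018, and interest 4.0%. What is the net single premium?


NSP = benefit * sum_{k=0}^{n-1} k_p_x * q * v^(k+1)
With constant q=0.018, v=0.961538
Sum = 0.17912
NSP = 353341 * 0.17912
= 63290.3622


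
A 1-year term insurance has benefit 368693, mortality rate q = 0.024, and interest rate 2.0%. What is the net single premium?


NSP = benefit * q * v
v = 1/(1+i) = 0.980392
NSP = 368693 * 0.024 * 0.980392
= 8675.1294


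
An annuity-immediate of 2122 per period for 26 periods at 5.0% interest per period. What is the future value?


FV = PMT * ((1+i)^n - 1) / i
= 2122 * ((1.05)^26 - 1) / 0.05
= 2122 * (3.555673 - 1) / 0.05
= 108462.7489


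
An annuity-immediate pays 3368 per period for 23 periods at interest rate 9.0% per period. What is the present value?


PV = PMT * (1 - (1+i)^(-n)) / i
= 3368 * (1 - (1+0.09)^(-23)) / 0.09
= 3368 * (1 - 0.137781) / 0.09
= 3368 * 9.580207
= 32266.1366


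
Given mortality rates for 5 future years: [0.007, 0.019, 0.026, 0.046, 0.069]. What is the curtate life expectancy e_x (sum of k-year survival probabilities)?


e_x = sum_{k=1}^{n} k_p_x
k_p_x values:
  1_p_x = 0.993
  2_p_x = 0.974133
  3_p_x = 0.948806
  4_p_x = 0.90516
  5_p_x = 0.842704
e_x = 4.6638


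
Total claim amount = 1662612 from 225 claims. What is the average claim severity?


severity = total / number
= 1662612 / 225
= 7389.3867


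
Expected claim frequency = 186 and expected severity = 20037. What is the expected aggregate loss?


E[S] = E[N] * E[X]
= 186 * 20037
= 3.7269e+06


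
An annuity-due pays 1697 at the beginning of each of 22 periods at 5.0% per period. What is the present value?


PV_due = PMT * (1-(1+i)^(-n))/i * (1+i)
PV_immediate = 22337.6154
PV_due = 22337.6154 * 1.05
= 23454.4961


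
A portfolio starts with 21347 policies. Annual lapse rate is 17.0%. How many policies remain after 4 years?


remaining = initial * (1 - lapse)^years
= 21347 * (1 - 0.17)^4
= 21347 * 0.474583
= 10130.9278


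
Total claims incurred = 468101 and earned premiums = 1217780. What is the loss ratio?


Loss ratio = claims / premiums
= 468101 / 1217780
= 0.3844


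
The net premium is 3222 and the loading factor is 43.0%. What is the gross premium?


Gross = net * (1 + loading)
= 3222 * (1 + 0.43)
= 3222 * 1.43
= 4607.46


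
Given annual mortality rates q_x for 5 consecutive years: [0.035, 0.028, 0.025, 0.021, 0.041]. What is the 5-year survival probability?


p_k = 1 - q_k for each year
Survival = product of (1 - q_k)
= 0.965 * 0.972 * 0.975 * 0.979 * 0.959
= 0.8586


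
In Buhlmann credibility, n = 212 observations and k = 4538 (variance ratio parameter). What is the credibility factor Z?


Z = n / (n + k)
= 212 / (212 + 4538)
= 212 / 4750
= 0.0446


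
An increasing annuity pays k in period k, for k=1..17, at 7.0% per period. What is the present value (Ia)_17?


(Ia)_n = sum_{k=1}^{n} k * v^k, v = 1/(1+i)
v = 0.934579
Sum computed term by term:
(Ia)_17 = 72.3555


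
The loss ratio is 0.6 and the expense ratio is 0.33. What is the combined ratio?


Combined ratio = loss ratio + expense ratio
= 0.6 + 0.33
= 0.93


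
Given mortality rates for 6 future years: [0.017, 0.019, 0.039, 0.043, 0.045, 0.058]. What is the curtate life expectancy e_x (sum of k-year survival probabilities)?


e_x = sum_{k=1}^{n} k_p_x
k_p_x values:
  1_p_x = 0.983
  2_p_x = 0.964323
  3_p_x = 0.926714
  4_p_x = 0.886866
  5_p_x = 0.846957
  6_p_x = 0.797833
e_x = 5.4057


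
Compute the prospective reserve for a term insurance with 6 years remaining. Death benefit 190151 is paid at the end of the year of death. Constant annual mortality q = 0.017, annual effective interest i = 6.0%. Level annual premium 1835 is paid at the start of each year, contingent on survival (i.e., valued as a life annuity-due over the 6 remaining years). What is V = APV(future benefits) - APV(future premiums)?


v = 1/(1+i) = 0.943396
APV(future benefits) per unit = sum_{k=0}^{5} k_p_x * q * v^(k+1) = 0.080354
APV(future benefits) = 190151 * 0.080354 = 15279.4552
Life annuity-due factor ä_{x:6} = sum_{k=0}^{5} k_p_x * v^k = 5.010328
APV(future premiums) = 1835 * 5.010328 = 9193.9527
V = 15279.4552 - 9193.9527
= 6085.5024


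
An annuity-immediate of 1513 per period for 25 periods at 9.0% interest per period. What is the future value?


FV = PMT * ((1+i)^n - 1) / i
= 1513 * ((1.09)^25 - 1) / 0.09
= 1513 * (8.623081 - 1) / 0.09
= 128152.456


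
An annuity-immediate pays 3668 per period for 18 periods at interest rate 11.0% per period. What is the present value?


PV = PMT * (1 - (1+i)^(-n)) / i
= 3668 * (1 - (1+0.11)^(-18)) / 0.11
= 3668 * (1 - 0.152822) / 0.11
= 3668 * 7.701617
= 28249.5296


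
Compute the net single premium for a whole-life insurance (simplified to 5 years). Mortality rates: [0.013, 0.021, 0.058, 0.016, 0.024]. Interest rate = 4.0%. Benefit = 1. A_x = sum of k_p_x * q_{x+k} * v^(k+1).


v = 0.961538
Year 0: k_p_x=1.0, q=0.013, term=0.0125
Year 1: k_p_x=0.987, q=0.021, term=0.019163
Year 2: k_p_x=0.966273, q=0.058, term=0.049823
Year 3: k_p_x=0.910229, q=0.016, term=0.012449
Year 4: k_p_x=0.895665, q=0.024, term=0.017668
A_x = 0.1116


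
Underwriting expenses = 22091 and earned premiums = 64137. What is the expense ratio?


Expense ratio = expenses / premiums
= 22091 / 64137
= 0.3444


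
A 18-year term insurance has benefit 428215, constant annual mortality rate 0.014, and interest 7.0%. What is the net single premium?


NSP = benefit * sum_{k=0}^{n-1} k_p_x * q * v^(k+1)
With constant q=0.014, v=0.934579
Sum = 0.128408
NSP = 428215 * 0.128408
= 54986.4056


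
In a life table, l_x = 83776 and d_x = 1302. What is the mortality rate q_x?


q_x = d_x / l_x
= 1302 / 83776
= 0.0155


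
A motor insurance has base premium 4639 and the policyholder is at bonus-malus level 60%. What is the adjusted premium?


adjusted = base * BM_level / 100
= 4639 * 60 / 100
= 4639 * 0.6
= 2783.4


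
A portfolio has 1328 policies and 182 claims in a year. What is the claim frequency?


frequency = claims / policies
= 182 / 1328
= 0.137


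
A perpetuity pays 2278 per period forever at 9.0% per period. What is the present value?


PV = PMT / i
= 2278 / 0.09
= 25311.1111


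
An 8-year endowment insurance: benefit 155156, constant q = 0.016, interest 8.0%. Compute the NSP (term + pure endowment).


Term component = 13579.6245
Pure endowment = 8_p_x * v^8 * benefit = 0.878943 * 0.540269 * 155156 = 73678.2528
NSP = 87257.8773


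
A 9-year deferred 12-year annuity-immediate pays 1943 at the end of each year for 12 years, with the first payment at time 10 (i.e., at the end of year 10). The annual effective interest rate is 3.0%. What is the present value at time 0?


PV at time 9 of the 12-year annuity-immediate:
a_n = 1943 * (1-(1+0.03)^(-12))/0.03 = 19340.6298
Discount back 9 years to time 0:
PV = 19340.6298 * (1+0.03)^(-9)
= 19340.6298 * 0.766417
= 14822.9823


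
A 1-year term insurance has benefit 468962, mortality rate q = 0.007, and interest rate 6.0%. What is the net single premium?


NSP = benefit * q * v
v = 1/(1+i) = 0.943396
NSP = 468962 * 0.007 * 0.943396
= 3096.9189
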